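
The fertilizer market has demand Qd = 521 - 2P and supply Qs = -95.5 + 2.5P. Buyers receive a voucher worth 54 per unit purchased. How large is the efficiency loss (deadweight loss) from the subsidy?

Pre-subsidy: 521 - 2P = -95.5 + 2.5P gives P* = 137, Q* = 247.
With the rebate, buyers effectively pay Pb = Ps − 54, where Ps is the price sellers receive.
Demand in terms of Ps becomes Qd = 521 − 2(Ps − 54) = 629 - 2Ps. Setting this equal to supply: 629 - 2Ps = -95.5 + 2.5Ps, so Ps = 161.
Buyers pay Pb = 161 − 54 = 107; Q' = -95.5 + 2.5·161 = 307.
The subsidy expands output by 307 − 247 = 60 past the efficient level; on those units the gap between marginal cost and willingness to pay runs from 0 up to 54.
DWL = ½ × 54 × 60 = 1620.

Deadweight loss = 1620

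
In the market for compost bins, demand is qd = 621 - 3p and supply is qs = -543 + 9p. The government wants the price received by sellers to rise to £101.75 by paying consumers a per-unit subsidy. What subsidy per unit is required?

At a seller price of 101.75, quantity supplied is -543 + 9·101.75 = 372.75.
Buyers absorb 372.75 only when they pay pb with 621 − 3·pb = 372.75, i.e. pb = 82.75.
s = ps − pb = 101.75 − 82.75 = 19.

Required subsidy s = £19 per unit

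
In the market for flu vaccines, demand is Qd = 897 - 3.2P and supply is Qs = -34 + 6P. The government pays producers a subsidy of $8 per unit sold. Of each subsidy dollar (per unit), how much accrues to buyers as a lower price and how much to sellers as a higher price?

Buyers gain 120/23 per unit; sellers gain 64/23 per unit

Pre-subsidy: 897 - 3.2P = -34 + 6P gives P* = 4655/46, Q* = 13183/23.
With the subsidy, sellers receive Ps = Pb + 8 for each unit, where Pb is the price buyers pay.
Supply in terms of Pb becomes Qs = -34 + 6(Pb + 8) = 14 + 6Pb. Setting this equal to demand: 897 - 3.2Pb = 14 + 6Pb, so Pb = 4415/46.
Sellers receive Ps = 4415/46 + 8 = 4783/46; Q' = 897 − 3.2·(4415/46) = 13567/23.
Buyers' price falls by P* − Pb = 4655/46 − 4415/46 = 120/23; sellers' price rises by Ps − P* = 4783/46 − 4655/46 = 64/23.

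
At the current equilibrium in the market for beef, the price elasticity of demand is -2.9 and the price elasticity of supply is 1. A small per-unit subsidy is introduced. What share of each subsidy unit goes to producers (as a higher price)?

Producer share = 29/39

For a small subsidy around the equilibrium, the benefit split depends on the relative slopes, which at a point are proportional to the elasticities.
Buyer share = εs/(εs + |εd|) = 1/(1 + 2.9) = 10/39; seller share = |εd|/(εs + |εd|) = 29/39.
So producers capture 29/39 of the subsidy.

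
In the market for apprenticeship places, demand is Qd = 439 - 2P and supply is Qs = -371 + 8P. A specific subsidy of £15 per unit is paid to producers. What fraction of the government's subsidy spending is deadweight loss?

Pre-subsidy: 439 - 2P = -371 + 8P gives P* = 81, Q* = 277.
With the subsidy, sellers receive Ps = Pb + 15 for each unit, where Pb is the price buyers pay.
Supply in terms of Pb becomes Qs = -371 + 8(Pb + 15) = -251 + 8Pb. Setting this equal to demand: 439 - 2Pb = -251 + 8Pb, so Pb = 69.
Sellers receive Ps = 69 + 15 = 84; Q' = 439 − 2·69 = 301.
ΔCS = ½(277 + 301)(81 − 69) = 3468; ΔPS = ½(277 + 301)(84 − 81) = 867.
Government spending = 15 × 301 = 4515.
DWL = ½ × 15 × (301 − 277) = 180; fraction = 180 / 4515 = 12/301.

DWL / government spending = 12/301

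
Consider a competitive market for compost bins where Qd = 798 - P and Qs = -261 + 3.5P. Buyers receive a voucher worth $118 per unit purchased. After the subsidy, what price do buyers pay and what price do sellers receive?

Pre-subsidy: 798 - P = -261 + 3.5P gives P* = 706/3, Q* = 1688/3.
With the rebate, buyers effectively pay Pb = Ps − 118, where Ps is the price sellers receive.
Demand in terms of Ps becomes Qd = 798 − 1(Ps − 118) = 916 - Ps. Setting this equal to supply: 916 - Ps = -261 + 3.5Ps, so Ps = 2354/9.
Buyers pay Pb = 2354/9 − 118 = 1292/9; Q' = -261 + 3.5·(2354/9) = 5890/9.

Buyers pay 1292/9; sellers receive 2354/9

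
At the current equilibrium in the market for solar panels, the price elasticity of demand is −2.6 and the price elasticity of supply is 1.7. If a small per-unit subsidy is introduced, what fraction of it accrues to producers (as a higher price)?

For a small subsidy around the equilibrium, the benefit split depends on the relative slopes, which at a point are proportional to the elasticities.
Buyer share = εs/(εs + |εd|) = 1.7/(1.7 + 2.6) = 17/43; seller share = |εd|/(εs + |εd|) = 26/43.
So producers capture 26/43 of the subsidy.

Producer share = 26/43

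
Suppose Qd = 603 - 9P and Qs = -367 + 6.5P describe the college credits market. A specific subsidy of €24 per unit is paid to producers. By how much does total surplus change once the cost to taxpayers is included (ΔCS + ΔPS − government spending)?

Net change in total surplus = -33696/31

Pre-subsidy: 603 - 9P = -367 + 6.5P gives P* = 1940/31, Q* = 1233/31.
With the subsidy, sellers receive Ps = Pb + 24 for each unit, where Pb is the price buyers pay.
Supply in terms of Pb becomes Qs = -367 + 6.5(Pb + 24) = -211 + 6.5Pb. Setting this equal to demand: 603 - 9Pb = -211 + 6.5Pb, so Pb = 1628/31.
Sellers receive Ps = 1628/31 + 24 = 2372/31; Q' = 603 − 9·(1628/31) = 4041/31.
ΔCS = ½(1233/31 + 4041/31)(1940/31 − 1628/31) = 822744/961; ΔPS = ½(1233/31 + 4041/31)(2372/31 − 1940/31) = 1139184/961.
Government spending = 24 × 4041/31 = 96984/31.
Net change = 822744/961 + 1139184/961 − 96984/31 = -33696/31. The loss equals the DWL triangle ½·24·2808/31.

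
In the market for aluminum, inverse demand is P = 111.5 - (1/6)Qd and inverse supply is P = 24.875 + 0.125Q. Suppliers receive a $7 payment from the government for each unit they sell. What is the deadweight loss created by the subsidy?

Deadweight loss = $84

Pre-subsidy: 111.5 - (1/6)Q = 24.875 + 0.125Q gives Q* = 297 and P* = 62.
With the subsidy, sellers receive Ps = Pb + 7 for each unit, where Pb is the price buyers pay.
On the curves, Pb = 111.5 - (1/6)Q and Ps = 24.875 + 0.125Q; the wedge Ps − Pb = 7 gives 24.875 + 0.125Q − (111.5 - (1/6)Q) = 7, so Q' = 321.
Then Pb = 111.5 − (1/6)·321 = 58 and Ps = 24.875 + 0.125·321 = 65.
The subsidy expands output by 321 − 297 = 24 past the efficient level; on those units the gap between marginal cost and willingness to pay runs from 0 up to 7.
DWL = ½ × 7 × 24 = 84.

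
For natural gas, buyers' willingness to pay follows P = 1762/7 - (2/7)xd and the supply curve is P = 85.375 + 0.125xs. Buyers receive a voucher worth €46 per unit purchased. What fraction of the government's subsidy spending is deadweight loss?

Pre-subsidy: 1762/7 - (2/7)x = 85.375 + 0.125x gives x* = 405 and P* = 136.
With the rebate, buyers effectively pay Pb = Ps − 46, where Ps is the price sellers receive.
On the curves, Pb = 1762/7 - (2/7)x and Ps = 85.375 + 0.125x; the wedge Ps − Pb = 46 gives 85.375 + 0.125x − (1762/7 - (2/7)x) = 46, so x' = 517.
Then Pb = 1762/7 − (2/7)·517 = 104 and Ps = 85.375 + 0.125·517 = 150.
ΔCS = ½(405 + 517)(136 − 104) = 14752; ΔPS = ½(405 + 517)(150 − 136) = 6454.
Government spending = 46 × 517 = 23782.
DWL = ½ × 46 × (517 − 405) = 2576; fraction = 2576 / 23782 = 56/517.

DWL / government spending = 56/517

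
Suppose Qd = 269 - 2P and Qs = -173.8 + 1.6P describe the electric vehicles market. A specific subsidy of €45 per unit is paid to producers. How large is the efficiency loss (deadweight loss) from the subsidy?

Deadweight loss = €900

Pre-subsidy: 269 - 2P = -173.8 + 1.6P gives P* = 123, Q* = 23.
With the subsidy, sellers receive Ps = Pb + 45 for each unit, where Pb is the price buyers pay.
Supply in terms of Pb becomes Qs = -173.8 + 1.6(Pb + 45) = -101.8 + 1.6Pb. Setting this equal to demand: 269 - 2Pb = -101.8 + 1.6Pb, so Pb = 103.
Sellers receive Ps = 103 + 45 = 148; Q' = 269 − 2·103 = 63.
The subsidy expands output by 63 − 23 = 40 past the efficient level; on those units the gap between marginal cost and willingness to pay runs from 0 up to 45.
DWL = ½ × 45 × 40 = 900.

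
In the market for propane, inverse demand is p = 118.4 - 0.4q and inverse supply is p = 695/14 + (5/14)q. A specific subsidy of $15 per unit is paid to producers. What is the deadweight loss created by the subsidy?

Pre-subsidy: 118.4 - 0.4q = 695/14 + (5/14)q gives q* = 4813/53 and p* = 4350/53.
With the subsidy, sellers receive ps = pb + 15 for each unit, where pb is the price buyers pay.
On the curves, pb = 118.4 - 0.4q and ps = 695/14 + (5/14)q; the wedge ps − pb = 15 gives 695/14 + (5/14)q − (118.4 - 0.4q) = 15, so q' = 5863/53.
Then pb = 118.4 − 0.4·(5863/53) = 3930/53 and ps = 695/14 + (5/14)·(5863/53) = 4725/53.
The subsidy expands output by 5863/53 − 4813/53 = 1050/53 past the efficient level; on those units the gap between marginal cost and willingness to pay runs from 0 up to 15.
DWL = ½ × 15 × 1050/53 = 7875/53.

Deadweight loss = 7875/53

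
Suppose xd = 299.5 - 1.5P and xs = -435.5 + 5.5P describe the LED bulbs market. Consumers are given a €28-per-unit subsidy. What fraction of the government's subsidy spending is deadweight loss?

Pre-subsidy: 299.5 - 1.5P = -435.5 + 5.5P gives P* = 105, x* = 142.
With the rebate, buyers effectively pay Pb = Ps − 28, where Ps is the price sellers receive.
Demand in terms of Ps becomes xd = 299.5 − 1.5(Ps − 28) = 341.5 - 1.5Ps. Setting this equal to supply: 341.5 - 1.5Ps = -435.5 + 5.5Ps, so Ps = 111.
Buyers pay Pb = 111 − 28 = 83; x' = -435.5 + 5.5·111 = 175.
ΔCS = ½(142 + 175)(105 − 83) = 3487; ΔPS = ½(142 + 175)(111 − 105) = 951.
Government spending = 28 × 175 = 4900.
DWL = ½ × 28 × (175 − 142) = 462; fraction = 462 / 4900 = 33/350.

DWL / government spending = 33/350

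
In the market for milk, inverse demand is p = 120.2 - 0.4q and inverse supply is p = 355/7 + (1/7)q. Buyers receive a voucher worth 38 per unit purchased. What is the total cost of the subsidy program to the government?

Government cost = 7524

Pre-subsidy: 120.2 - 0.4q = 355/7 + (1/7)q gives q* = 128 and p* = 69.
With the rebate, buyers effectively pay pb = ps − 38, where ps is the price sellers receive.
On the curves, pb = 120.2 - 0.4q and ps = 355/7 + (1/7)q; the wedge ps − pb = 38 gives 355/7 + (1/7)q − (120.2 - 0.4q) = 38, so q' = 198.
Then pb = 120.2 − 0.4·198 = 41 and ps = 355/7 + (1/7)·198 = 79.
Government outlay = subsidy × quantity = 38 × 198 = 7524.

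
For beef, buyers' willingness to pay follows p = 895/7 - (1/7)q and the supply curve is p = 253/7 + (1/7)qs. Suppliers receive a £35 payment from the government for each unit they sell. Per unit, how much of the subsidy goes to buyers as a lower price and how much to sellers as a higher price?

Pre-subsidy: 895/7 - (1/7)q = 253/7 + (1/7)q gives q* = 321 and p* = 82.
With the subsidy, sellers receive ps = pb + 35 for each unit, where pb is the price buyers pay.
On the curves, pb = 895/7 - (1/7)q and ps = 253/7 + (1/7)q; the wedge ps − pb = 35 gives 253/7 + (1/7)q − (895/7 - (1/7)q) = 35, so q' = 443.5.
Then pb = 895/7 − (1/7)·443.5 = 64.5 and ps = 253/7 + (1/7)·443.5 = 99.5.
Buyers' price falls by p* − pb = 82 − 64.5 = 17.5; sellers' price rises by ps − p* = 99.5 − 82 = 17.5.

Buyers gain £17.5 per unit; sellers gain £17.5 per unit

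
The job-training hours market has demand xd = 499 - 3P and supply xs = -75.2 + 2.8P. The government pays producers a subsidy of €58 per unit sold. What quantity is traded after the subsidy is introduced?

x' = 286

Pre-subsidy: 499 - 3P = -75.2 + 2.8P gives P* = 99, x* = 202.
With the subsidy, sellers receive Ps = Pb + 58 for each unit, where Pb is the price buyers pay.
Supply in terms of Pb becomes xs = -75.2 + 2.8(Pb + 58) = 87.2 + 2.8Pb. Setting this equal to demand: 499 - 3Pb = 87.2 + 2.8Pb, so Pb = 71.
Sellers receive Ps = 71 + 58 = 129; x' = 499 − 3·71 = 286.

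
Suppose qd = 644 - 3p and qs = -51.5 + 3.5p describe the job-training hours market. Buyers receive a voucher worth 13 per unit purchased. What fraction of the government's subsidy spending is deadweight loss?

DWL / government spending = 21/688

Pre-subsidy: 644 - 3p = -51.5 + 3.5p gives p* = 107, q* = 323.
With the rebate, buyers effectively pay pb = ps − 13, where ps is the price sellers receive.
Demand in terms of ps becomes qd = 644 − 3(ps − 13) = 683 - 3ps. Setting this equal to supply: 683 - 3ps = -51.5 + 3.5ps, so ps = 113.
Buyers pay pb = 113 − 13 = 100; q' = -51.5 + 3.5·113 = 344.
ΔCS = ½(323 + 344)(107 − 100) = 2334.5; ΔPS = ½(323 + 344)(113 − 107) = 2001.
Government spending = 13 × 344 = 4472.
DWL = ½ × 13 × (344 − 323) = 136.5; fraction = 136.5 / 4472 = 21/688.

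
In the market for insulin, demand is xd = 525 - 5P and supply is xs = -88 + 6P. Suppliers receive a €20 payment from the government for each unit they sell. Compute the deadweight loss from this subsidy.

Pre-subsidy: 525 - 5P = -88 + 6P gives P* = 613/11, x* = 2710/11.
With the subsidy, sellers receive Ps = Pb + 20 for each unit, where Pb is the price buyers pay.
Supply in terms of Pb becomes xs = -88 + 6(Pb + 20) = 32 + 6Pb. Setting this equal to demand: 525 - 5Pb = 32 + 6Pb, so Pb = 493/11.
Sellers receive Ps = 493/11 + 20 = 713/11; x' = 525 − 5·(493/11) = 3310/11.
The subsidy expands output by 3310/11 − 2710/11 = 600/11 past the efficient level; on those units the gap between marginal cost and willingness to pay runs from 0 up to 20.
DWL = ½ × 20 × 600/11 = 6000/11.

Deadweight loss = 6000/11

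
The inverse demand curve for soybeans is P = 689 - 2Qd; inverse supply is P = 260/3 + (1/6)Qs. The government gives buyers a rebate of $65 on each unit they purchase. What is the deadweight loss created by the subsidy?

Pre-subsidy: 689 - 2Q = 260/3 + (1/6)Q gives Q* = 278 and P* = 133.
With the rebate, buyers effectively pay Pb = Ps − 65, where Ps is the price sellers receive.
On the curves, Pb = 689 - 2Q and Ps = 260/3 + (1/6)Q; the wedge Ps − Pb = 65 gives 260/3 + (1/6)Q − (689 - 2Q) = 65, so Q' = 308.
Then Pb = 689 − 2·308 = 73 and Ps = 260/3 + (1/6)·308 = 138.
The subsidy expands output by 308 − 278 = 30 past the efficient level; on those units the gap between marginal cost and willingness to pay runs from 0 up to 65.
DWL = ½ × 65 × 30 = 975.

Deadweight loss = $975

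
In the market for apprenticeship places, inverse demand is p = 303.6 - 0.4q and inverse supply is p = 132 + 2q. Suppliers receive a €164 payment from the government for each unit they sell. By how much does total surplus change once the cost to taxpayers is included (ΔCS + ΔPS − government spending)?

Net change in total surplus = -16810/3

Pre-subsidy: 303.6 - 0.4q = 132 + 2q gives q* = 71.5 and p* = 275.
With the subsidy, sellers receive ps = pb + 164 for each unit, where pb is the price buyers pay.
On the curves, pb = 303.6 - 0.4q and ps = 132 + 2q; the wedge ps − pb = 164 gives 132 + 2q − (303.6 - 0.4q) = 164, so q' = 839/6.
Then pb = 303.6 − 0.4·(839/6) = 743/3 and ps = 132 + 2·(839/6) = 1235/3.
ΔCS = ½(71.5 + 839/6)(275 − 743/3) = 25994/9; ΔPS = ½(71.5 + 839/6)(1235/3 − 275) = 129970/9.
Government spending = 164 × 839/6 = 68798/3.
Net change = 25994/9 + 129970/9 − 68798/3 = -16810/3. The loss equals the DWL triangle ½·164·205/3.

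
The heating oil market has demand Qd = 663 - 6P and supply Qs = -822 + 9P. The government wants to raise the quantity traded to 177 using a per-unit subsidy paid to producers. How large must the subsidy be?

At Q = 177, invert demand for the buyer price: Pb = (663 − 177)/6 = 81; invert supply for the seller price: Ps = (177 − (-822))/9 = 111.
The subsidy must fill the gap: s = Ps − Pb = 111 − 81 = 30.

Required subsidy s = 30 per unit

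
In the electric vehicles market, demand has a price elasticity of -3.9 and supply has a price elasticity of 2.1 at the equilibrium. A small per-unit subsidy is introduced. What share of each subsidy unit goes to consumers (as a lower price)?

Consumer share = 0.35

For a small subsidy around the equilibrium, the benefit split depends on the relative slopes, which at a point are proportional to the elasticities.
Buyer share = εs/(εs + |εd|) = 2.1/(2.1 + 3.9) = 0.35; seller share = |εd|/(εs + |εd|) = 0.65.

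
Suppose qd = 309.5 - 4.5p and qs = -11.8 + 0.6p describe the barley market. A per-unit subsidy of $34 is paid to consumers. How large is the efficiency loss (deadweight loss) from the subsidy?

Pre-subsidy: 309.5 - 4.5p = -11.8 + 0.6p gives p* = 63, q* = 26.
With the rebate, buyers effectively pay pb = ps − 34, where ps is the price sellers receive.
Demand in terms of ps becomes qd = 309.5 − 4.5(ps − 34) = 462.5 - 4.5ps. Setting this equal to supply: 462.5 - 4.5ps = -11.8 + 0.6ps, so ps = 93.
Buyers pay pb = 93 − 34 = 59; q' = -11.8 + 0.6·93 = 44.
The subsidy expands output by 44 − 26 = 18 past the efficient level; on those units the gap between marginal cost and willingness to pay runs from 0 up to 34.
DWL = ½ × 34 × 18 = 306.

Deadweight loss = $306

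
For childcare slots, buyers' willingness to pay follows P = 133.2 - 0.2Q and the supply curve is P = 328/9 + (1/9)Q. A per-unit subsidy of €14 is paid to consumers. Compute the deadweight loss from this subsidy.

Pre-subsidy: 133.2 - 0.2Q = 328/9 + (1/9)Q gives Q* = 311 and P* = 71.
With the rebate, buyers effectively pay Pb = Ps − 14, where Ps is the price sellers receive.
On the curves, Pb = 133.2 - 0.2Q and Ps = 328/9 + (1/9)Q; the wedge Ps − Pb = 14 gives 328/9 + (1/9)Q − (133.2 - 0.2Q) = 14, so Q' = 356.
Then Pb = 133.2 − 0.2·356 = 62 and Ps = 328/9 + (1/9)·356 = 76.
The subsidy expands output by 356 − 311 = 45 past the efficient level; on those units the gap between marginal cost and willingness to pay runs from 0 up to 14.
DWL = ½ × 14 × 45 = 315.

Deadweight loss = €315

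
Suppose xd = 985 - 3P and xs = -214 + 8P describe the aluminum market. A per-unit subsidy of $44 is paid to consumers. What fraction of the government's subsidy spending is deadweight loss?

Pre-subsidy: 985 - 3P = -214 + 8P gives P* = 109, x* = 658.
With the rebate, buyers effectively pay Pb = Ps − 44, where Ps is the price sellers receive.
Demand in terms of Ps becomes xd = 985 − 3(Ps − 44) = 1117 - 3Ps. Setting this equal to supply: 1117 - 3Ps = -214 + 8Ps, so Ps = 121.
Buyers pay Pb = 121 − 44 = 77; x' = -214 + 8·121 = 754.
ΔCS = ½(658 + 754)(109 − 77) = 22592; ΔPS = ½(658 + 754)(121 − 109) = 8472.
Government spending = 44 × 754 = 33176.
DWL = ½ × 44 × (754 − 658) = 2112; fraction = 2112 / 33176 = 24/377.

DWL / government spending = 24/377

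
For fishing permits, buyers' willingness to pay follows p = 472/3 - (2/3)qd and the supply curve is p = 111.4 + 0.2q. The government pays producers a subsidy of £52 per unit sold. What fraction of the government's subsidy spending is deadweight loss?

Pre-subsidy: 472/3 - (2/3)q = 111.4 + 0.2q gives q* = 53 and p* = 122.
With the subsidy, sellers receive ps = pb + 52 for each unit, where pb is the price buyers pay.
On the curves, pb = 472/3 - (2/3)q and ps = 111.4 + 0.2q; the wedge ps − pb = 52 gives 111.4 + 0.2q − (472/3 - (2/3)q) = 52, so q' = 113.
Then pb = 472/3 − (2/3)·113 = 82 and ps = 111.4 + 0.2·113 = 134.
ΔCS = ½(53 + 113)(122 − 82) = 3320; ΔPS = ½(53 + 113)(134 − 122) = 996.
Government spending = 52 × 113 = 5876.
DWL = ½ × 52 × (113 − 53) = 1560; fraction = 1560 / 5876 = 30/113.

DWL / government spending = 30/113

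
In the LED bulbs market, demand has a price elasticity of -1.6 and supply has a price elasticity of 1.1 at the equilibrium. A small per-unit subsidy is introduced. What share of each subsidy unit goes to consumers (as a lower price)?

Consumer share = 11/27

For a small subsidy around the equilibrium, the benefit split depends on the relative slopes, which at a point are proportional to the elasticities.
Buyer share = εs/(εs + |εd|) = 1.1/(1.1 + 1.6) = 11/27; seller share = |εd|/(εs + |εd|) = 16/27.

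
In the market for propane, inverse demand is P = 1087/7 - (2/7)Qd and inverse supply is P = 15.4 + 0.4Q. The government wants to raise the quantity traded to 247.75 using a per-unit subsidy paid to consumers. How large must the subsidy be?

At Q = 247.75, from the demand curve buyers pay Pb = 1087/7 − (2/7)·247.75 = 84.5; from the supply curve sellers need Ps = 15.4 + 0.4·247.75 = 114.5.
The subsidy must fill the gap: s = Ps − Pb = 114.5 − 84.5 = 30.

Required subsidy s = 30 per unit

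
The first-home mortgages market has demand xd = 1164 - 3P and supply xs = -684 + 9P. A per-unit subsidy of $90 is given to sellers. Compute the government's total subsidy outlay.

Pre-subsidy: 1164 - 3P = -684 + 9P gives P* = 154, x* = 702.
With the subsidy, sellers receive Ps = Pb + 90 for each unit, where Pb is the price buyers pay.
Supply in terms of Pb becomes xs = -684 + 9(Pb + 90) = 126 + 9Pb. Setting this equal to demand: 1164 - 3Pb = 126 + 9Pb, so Pb = 86.5.
Sellers receive Ps = 86.5 + 90 = 176.5; x' = 1164 − 3·86.5 = 904.5.
Government outlay = subsidy × quantity = 90 × 904.5 = 81405.

Government cost = $81405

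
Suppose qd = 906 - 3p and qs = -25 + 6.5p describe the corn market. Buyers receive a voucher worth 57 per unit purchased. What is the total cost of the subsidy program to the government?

Pre-subsidy: 906 - 3p = -25 + 6.5p gives p* = 98, q* = 612.
With the rebate, buyers effectively pay pb = ps − 57, where ps is the price sellers receive.
Demand in terms of ps becomes qd = 906 − 3(ps − 57) = 1077 - 3ps. Setting this equal to supply: 1077 - 3ps = -25 + 6.5ps, so ps = 116.
Buyers pay pb = 116 − 57 = 59; q' = -25 + 6.5·116 = 729.
Government outlay = subsidy × quantity = 57 × 729 = 41553.

Government cost = 41553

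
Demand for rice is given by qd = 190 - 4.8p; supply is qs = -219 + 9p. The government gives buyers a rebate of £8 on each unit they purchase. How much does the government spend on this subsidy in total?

Government cost = 13392/23

Pre-subsidy: 190 - 4.8p = -219 + 9p gives p* = 2045/69, q* = 1098/23.
With the rebate, buyers effectively pay pb = ps − 8, where ps is the price sellers receive.
Demand in terms of ps becomes qd = 190 − 4.8(ps − 8) = 228.4 - 4.8ps. Setting this equal to supply: 228.4 - 4.8ps = -219 + 9ps, so ps = 2237/69.
Buyers pay pb = 2237/69 − 8 = 1685/69; q' = -219 + 9·(2237/69) = 1674/23.
Government outlay = subsidy × quantity = 8 × 1674/23 = 13392/23.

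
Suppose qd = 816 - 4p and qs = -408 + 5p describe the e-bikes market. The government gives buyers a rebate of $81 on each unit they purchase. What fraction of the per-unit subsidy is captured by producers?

Pre-subsidy: 816 - 4p = -408 + 5p gives p* = 136, q* = 272.
With the rebate, buyers effectively pay pb = ps − 81, where ps is the price sellers receive.
Demand in terms of ps becomes qd = 816 − 4(ps − 81) = 1140 - 4ps. Setting this equal to supply: 1140 - 4ps = -408 + 5ps, so ps = 172.
Buyers pay pb = 172 − 81 = 91; q' = -408 + 5·172 = 452.
Buyers' price falls by p* − pb = 136 − 91 = 45; sellers' price rises by ps − p* = 172 − 136 = 36.
So producers capture 36/81 = 4/9 of each unit of subsidy.

Producer share = 4/9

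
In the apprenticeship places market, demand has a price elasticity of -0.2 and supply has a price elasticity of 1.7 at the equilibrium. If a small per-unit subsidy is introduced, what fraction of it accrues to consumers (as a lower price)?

Consumer share = 17/19

For a small subsidy around the equilibrium, the benefit split depends on the relative slopes, which at a point are proportional to the elasticities.
Buyer share = εs/(εs + |εd|) = 1.7/(1.7 + 0.2) = 17/19; seller share = |εd|/(εs + |εd|) = 2/19.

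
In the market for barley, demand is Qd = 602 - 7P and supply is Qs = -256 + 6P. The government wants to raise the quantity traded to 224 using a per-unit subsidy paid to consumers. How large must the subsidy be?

Required subsidy s = 26 per unit

At Q = 224, invert demand for the buyer price: Pb = (602 − 224)/7 = 54; invert supply for the seller price: Ps = (224 − (-256))/6 = 80.
The subsidy must fill the gap: s = Ps − Pb = 80 − 54 = 26.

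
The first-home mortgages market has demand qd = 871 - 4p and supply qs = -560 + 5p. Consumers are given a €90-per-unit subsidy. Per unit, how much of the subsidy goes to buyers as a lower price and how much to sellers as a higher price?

Pre-subsidy: 871 - 4p = -560 + 5p gives p* = 159, q* = 235.
With the rebate, buyers effectively pay pb = ps − 90, where ps is the price sellers receive.
Demand in terms of ps becomes qd = 871 − 4(ps − 90) = 1231 - 4ps. Setting this equal to supply: 1231 - 4ps = -560 + 5ps, so ps = 199.
Buyers pay pb = 199 − 90 = 109; q' = -560 + 5·199 = 435.
Buyers' price falls by p* − pb = 159 − 109 = 50; sellers' price rises by ps − p* = 199 − 159 = 40.

Buyers gain €50 per unit; sellers gain €40 per unit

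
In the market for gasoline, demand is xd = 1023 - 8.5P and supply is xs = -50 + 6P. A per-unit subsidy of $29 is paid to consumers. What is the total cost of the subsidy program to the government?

Pre-subsidy: 1023 - 8.5P = -50 + 6P gives P* = 74, x* = 394.
With the rebate, buyers effectively pay Pb = Ps − 29, where Ps is the price sellers receive.
Demand in terms of Ps becomes xd = 1023 − 8.5(Ps − 29) = 1269.5 - 8.5Ps. Setting this equal to supply: 1269.5 - 8.5Ps = -50 + 6Ps, so Ps = 91.
Buyers pay Pb = 91 − 29 = 62; x' = -50 + 6·91 = 496.
Government outlay = subsidy × quantity = 29 × 496 = 14384.

Government cost = $14384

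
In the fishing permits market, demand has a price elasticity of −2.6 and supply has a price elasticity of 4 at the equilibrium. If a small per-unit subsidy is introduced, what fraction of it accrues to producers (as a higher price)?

For a small subsidy around the equilibrium, the benefit split depends on the relative slopes, which at a point are proportional to the elasticities.
Buyer share = εs/(εs + |εd|) = 4/(4 + 2.6) = 20/33; seller share = |εd|/(εs + |εd|) = 13/33.
So producers capture 13/33 of the subsidy.

Producer share = 13/33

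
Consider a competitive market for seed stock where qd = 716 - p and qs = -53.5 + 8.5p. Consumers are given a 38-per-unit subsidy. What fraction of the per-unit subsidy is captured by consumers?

Consumer share = 17/19

Pre-subsidy: 716 - p = -53.5 + 8.5p gives p* = 81, q* = 635.
With the rebate, buyers effectively pay pb = ps − 38, where ps is the price sellers receive.
Demand in terms of ps becomes qd = 716 − 1(ps − 38) = 754 - ps. Setting this equal to supply: 754 - ps = -53.5 + 8.5ps, so ps = 85.
Buyers pay pb = 85 − 38 = 47; q' = -53.5 + 8.5·85 = 669.
Buyers' price falls by p* − pb = 81 − 47 = 34; sellers' price rises by ps − p* = 85 − 81 = 4.
So consumers capture 34/38 = 17/19 of each unit of subsidy.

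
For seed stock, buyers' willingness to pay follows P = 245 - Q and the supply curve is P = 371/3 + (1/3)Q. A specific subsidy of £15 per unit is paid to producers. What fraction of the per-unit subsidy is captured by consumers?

Consumer share = 0.75

Pre-subsidy: 245 - Q = 371/3 + (1/3)Q gives Q* = 91 and P* = 154.
With the subsidy, sellers receive Ps = Pb + 15 for each unit, where Pb is the price buyers pay.
On the curves, Pb = 245 - Q and Ps = 371/3 + (1/3)Q; the wedge Ps − Pb = 15 gives 371/3 + (1/3)Q − (245 - Q) = 15, so Q' = 102.25.
Then Pb = 245 − 1·102.25 = 142.75 and Ps = 371/3 + (1/3)·102.25 = 157.75.
Buyers' price falls by P* − Pb = 154 − 142.75 = 11.25; sellers' price rises by Ps − P* = 157.75 − 154 = 3.75.
So consumers capture 11.25/15 = 0.75 of each unit of subsidy.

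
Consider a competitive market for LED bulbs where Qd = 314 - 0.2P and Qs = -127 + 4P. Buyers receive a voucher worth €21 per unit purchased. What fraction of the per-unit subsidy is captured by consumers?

Pre-subsidy: 314 - 0.2P = -127 + 4P gives P* = 105, Q* = 293.
With the rebate, buyers effectively pay Pb = Ps − 21, where Ps is the price sellers receive.
Demand in terms of Ps becomes Qd = 314 − 0.2(Ps − 21) = 318.2 - 0.2Ps. Setting this equal to supply: 318.2 - 0.2Ps = -127 + 4Ps, so Ps = 106.
Buyers pay Pb = 106 − 21 = 85; Q' = -127 + 4·106 = 297.
Buyers' price falls by P* − Pb = 105 − 85 = 20; sellers' price rises by Ps − P* = 106 − 105 = 1.
So consumers capture 20/21 = 20/21 of each unit of subsidy.

Consumer share = 20/21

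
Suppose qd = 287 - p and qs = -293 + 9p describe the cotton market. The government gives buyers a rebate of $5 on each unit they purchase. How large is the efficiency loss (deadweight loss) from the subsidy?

Pre-subsidy: 287 - p = -293 + 9p gives p* = 58, q* = 229.
With the rebate, buyers effectively pay pb = ps − 5, where ps is the price sellers receive.
Demand in terms of ps becomes qd = 287 − 1(ps − 5) = 292 - ps. Setting this equal to supply: 292 - ps = -293 + 9ps, so ps = 58.5.
Buyers pay pb = 58.5 − 5 = 53.5; q' = -293 + 9·58.5 = 233.5.
The subsidy expands output by 233.5 − 229 = 4.5 past the efficient level; on those units the gap between marginal cost and willingness to pay runs from 0 up to 5.
DWL = ½ × 5 × 4.5 = 11.25.

Deadweight loss = $11.25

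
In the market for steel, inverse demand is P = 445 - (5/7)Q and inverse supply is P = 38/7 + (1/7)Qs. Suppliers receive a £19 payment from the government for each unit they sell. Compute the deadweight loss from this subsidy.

Pre-subsidy: 445 - (5/7)Q = 38/7 + (1/7)Q gives Q* = 3077/6 and P* = 3305/42.
With the subsidy, sellers receive Ps = Pb + 19 for each unit, where Pb is the price buyers pay.
On the curves, Pb = 445 - (5/7)Q and Ps = 38/7 + (1/7)Q; the wedge Ps − Pb = 19 gives 38/7 + (1/7)Q − (445 - (5/7)Q) = 19, so Q' = 535.
Then Pb = 445 − (5/7)·535 = 440/7 and Ps = 38/7 + (1/7)·535 = 573/7.
The subsidy expands output by 535 − 3077/6 = 133/6 past the efficient level; on those units the gap between marginal cost and willingness to pay runs from 0 up to 19.
DWL = ½ × 19 × 133/6 = 2527/12.

Deadweight loss = 2527/12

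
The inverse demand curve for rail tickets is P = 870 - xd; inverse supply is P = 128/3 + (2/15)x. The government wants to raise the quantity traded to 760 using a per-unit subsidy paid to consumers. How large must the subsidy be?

At x = 760, from the demand curve buyers pay Pb = 870 − 1·760 = 110; from the supply curve sellers need Ps = 128/3 + (2/15)·760 = 144.
The subsidy must fill the gap: s = Ps − Pb = 144 − 110 = 34.

Required subsidy s = 34 per unit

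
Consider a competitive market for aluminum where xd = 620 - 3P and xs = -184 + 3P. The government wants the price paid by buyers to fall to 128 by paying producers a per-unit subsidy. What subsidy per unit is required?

At a buyer price of 128, quantity demanded is 620 − 3·128 = 236.
Sellers supply 236 only when they receive Ps with -184 + 3·Ps = 236, i.e. Ps = 140.
s = Ps − Pb = 140 − 128 = 12.

Required subsidy s = 12 per unit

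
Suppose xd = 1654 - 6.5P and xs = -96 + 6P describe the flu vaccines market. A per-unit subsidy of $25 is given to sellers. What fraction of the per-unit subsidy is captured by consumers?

Consumer share = 0.48

Pre-subsidy: 1654 - 6.5P = -96 + 6P gives P* = 140, x* = 744.
With the subsidy, sellers receive Ps = Pb + 25 for each unit, where Pb is the price buyers pay.
Supply in terms of Pb becomes xs = -96 + 6(Pb + 25) = 54 + 6Pb. Setting this equal to demand: 1654 - 6.5Pb = 54 + 6Pb, so Pb = 128.
Sellers receive Ps = 128 + 25 = 153; x' = 1654 − 6.5·128 = 822.
Buyers' price falls by P* − Pb = 140 − 128 = 12; sellers' price rises by Ps − P* = 153 − 140 = 13.
So consumers capture 12/25 = 0.48 of each unit of subsidy.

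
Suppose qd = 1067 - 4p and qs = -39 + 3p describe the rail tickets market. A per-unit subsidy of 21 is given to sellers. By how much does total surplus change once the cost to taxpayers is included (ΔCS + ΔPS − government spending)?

Net change in total surplus = -378

Pre-subsidy: 1067 - 4p = -39 + 3p gives p* = 158, q* = 435.
With the subsidy, sellers receive ps = pb + 21 for each unit, where pb is the price buyers pay.
Supply in terms of pb becomes qs = -39 + 3(pb + 21) = 24 + 3pb. Setting this equal to demand: 1067 - 4pb = 24 + 3pb, so pb = 149.
Sellers receive ps = 149 + 21 = 170; q' = 1067 − 4·149 = 471.
ΔCS = ½(435 + 471)(158 − 149) = 4077; ΔPS = ½(435 + 471)(170 − 158) = 5436.
Government spending = 21 × 471 = 9891.
Net change = 4077 + 5436 − 9891 = -378. The loss equals the DWL triangle ½·21·36.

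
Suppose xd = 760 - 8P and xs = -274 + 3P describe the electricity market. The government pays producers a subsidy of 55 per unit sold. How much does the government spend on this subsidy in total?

Pre-subsidy: 760 - 8P = -274 + 3P gives P* = 94, x* = 8.
With the subsidy, sellers receive Ps = Pb + 55 for each unit, where Pb is the price buyers pay.
Supply in terms of Pb becomes xs = -274 + 3(Pb + 55) = -109 + 3Pb. Setting this equal to demand: 760 - 8Pb = -109 + 3Pb, so Pb = 79.
Sellers receive Ps = 79 + 55 = 134; x' = 760 − 8·79 = 128.
Government outlay = subsidy × quantity = 55 × 128 = 7040.

Government cost = 7040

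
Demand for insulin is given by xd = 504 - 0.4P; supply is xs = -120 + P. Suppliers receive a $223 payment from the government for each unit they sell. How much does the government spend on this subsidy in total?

Pre-subsidy: 504 - 0.4P = -120 + P gives P* = 3120/7, x* = 2280/7.
With the subsidy, sellers receive Ps = Pb + 223 for each unit, where Pb is the price buyers pay.
Supply in terms of Pb becomes xs = -120 + 1(Pb + 223) = 103 + Pb. Setting this equal to demand: 504 - 0.4Pb = 103 + Pb, so Pb = 2005/7.
Sellers receive Ps = 2005/7 + 223 = 3566/7; x' = 504 − 0.4·(2005/7) = 2726/7.
Government outlay = subsidy × quantity = 223 × 2726/7 = 607898/7.

Government cost = 607898/7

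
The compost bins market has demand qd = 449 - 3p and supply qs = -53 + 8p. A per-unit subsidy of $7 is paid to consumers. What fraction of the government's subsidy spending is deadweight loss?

DWL / government spending = 84/3601

Pre-subsidy: 449 - 3p = -53 + 8p gives p* = 502/11, q* = 3433/11.
With the rebate, buyers effectively pay pb = ps − 7, where ps is the price sellers receive.
Demand in terms of ps becomes qd = 449 − 3(ps − 7) = 470 - 3ps. Setting this equal to supply: 470 - 3ps = -53 + 8ps, so ps = 523/11.
Buyers pay pb = 523/11 − 7 = 446/11; q' = -53 + 8·(523/11) = 3601/11.
ΔCS = ½(3433/11 + 3601/11)(502/11 − 446/11) = 196952/121; ΔPS = ½(3433/11 + 3601/11)(523/11 − 502/11) = 73857/121.
Government spending = 7 × 3601/11 = 25207/11.
DWL = ½ × 7 × (3601/11 − 3433/11) = 588/11; fraction = (588/11) / (25207/11) = 84/3601.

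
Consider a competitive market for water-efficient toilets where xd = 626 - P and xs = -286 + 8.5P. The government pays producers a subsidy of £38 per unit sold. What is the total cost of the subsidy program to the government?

Pre-subsidy: 626 - P = -286 + 8.5P gives P* = 96, x* = 530.
With the subsidy, sellers receive Ps = Pb + 38 for each unit, where Pb is the price buyers pay.
Supply in terms of Pb becomes xs = -286 + 8.5(Pb + 38) = 37 + 8.5Pb. Setting this equal to demand: 626 - Pb = 37 + 8.5Pb, so Pb = 62.
Sellers receive Ps = 62 + 38 = 100; x' = 626 − 1·62 = 564.
Government outlay = subsidy × quantity = 38 × 564 = 21432.

Government cost = £21432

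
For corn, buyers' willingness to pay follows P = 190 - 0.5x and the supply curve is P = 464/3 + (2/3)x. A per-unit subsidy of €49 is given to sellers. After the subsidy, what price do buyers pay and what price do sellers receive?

Pre-subsidy: 190 - 0.5x = 464/3 + (2/3)x gives x* = 212/7 and P* = 1224/7.
With the subsidy, sellers receive Ps = Pb + 49 for each unit, where Pb is the price buyers pay.
On the curves, Pb = 190 - 0.5x and Ps = 464/3 + (2/3)x; the wedge Ps − Pb = 49 gives 464/3 + (2/3)x − (190 - 0.5x) = 49, so x' = 506/7.
Then Pb = 190 − 0.5·(506/7) = 1077/7 and Ps = 464/3 + (2/3)·(506/7) = 1420/7.

Buyers pay 1077/7; sellers receive 1420/7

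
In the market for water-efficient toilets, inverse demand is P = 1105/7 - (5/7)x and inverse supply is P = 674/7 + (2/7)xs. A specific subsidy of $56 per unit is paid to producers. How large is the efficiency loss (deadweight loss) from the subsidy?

Deadweight loss = $1568

Pre-subsidy: 1105/7 - (5/7)x = 674/7 + (2/7)x gives x* = 431/7 and P* = 5580/49.
With the subsidy, sellers receive Ps = Pb + 56 for each unit, where Pb is the price buyers pay.
On the curves, Pb = 1105/7 - (5/7)x and Ps = 674/7 + (2/7)x; the wedge Ps − Pb = 56 gives 674/7 + (2/7)x − (1105/7 - (5/7)x) = 56, so x' = 823/7.
Then Pb = 1105/7 − (5/7)·(823/7) = 3620/49 and Ps = 674/7 + (2/7)·(823/7) = 6364/49.
The subsidy expands output by 823/7 − 431/7 = 56 past the efficient level; on those units the gap between marginal cost and willingness to pay runs from 0 up to 56.
DWL = ½ × 56 × 56 = 1568.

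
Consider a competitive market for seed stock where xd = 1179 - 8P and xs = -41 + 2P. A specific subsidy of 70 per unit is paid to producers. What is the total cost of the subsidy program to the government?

Government cost = 22050

Pre-subsidy: 1179 - 8P = -41 + 2P gives P* = 122, x* = 203.
With the subsidy, sellers receive Ps = Pb + 70 for each unit, where Pb is the price buyers pay.
Supply in terms of Pb becomes xs = -41 + 2(Pb + 70) = 99 + 2Pb. Setting this equal to demand: 1179 - 8Pb = 99 + 2Pb, so Pb = 108.
Sellers receive Ps = 108 + 70 = 178; x' = 1179 − 8·108 = 315.
Government outlay = subsidy × quantity = 70 × 315 = 22050.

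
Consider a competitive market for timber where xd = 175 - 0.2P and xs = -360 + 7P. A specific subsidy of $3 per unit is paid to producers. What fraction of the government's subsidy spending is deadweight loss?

Pre-subsidy: 175 - 0.2P = -360 + 7P gives P* = 2675/36, x* = 5765/36.
With the subsidy, sellers receive Ps = Pb + 3 for each unit, where Pb is the price buyers pay.
Supply in terms of Pb becomes xs = -360 + 7(Pb + 3) = -339 + 7Pb. Setting this equal to demand: 175 - 0.2Pb = -339 + 7Pb, so Pb = 1285/18.
Sellers receive Ps = 1285/18 + 3 = 1339/18; x' = 175 − 0.2·(1285/18) = 2893/18.
ΔCS = ½(5765/36 + 2893/18)(2675/36 − 1285/18) = 404285/864; ΔPS = ½(5765/36 + 2893/18)(1339/18 − 2675/36) = 11551/864.
Government spending = 3 × 2893/18 = 2893/6.
DWL = ½ × 3 × (2893/18 − 5765/36) = 0.875; fraction = 0.875 / (2893/6) = 21/11572.

DWL / government spending = 21/11572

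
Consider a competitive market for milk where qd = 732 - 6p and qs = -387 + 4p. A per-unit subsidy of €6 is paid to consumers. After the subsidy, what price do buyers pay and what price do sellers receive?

Pre-subsidy: 732 - 6p = -387 + 4p gives p* = 111.9, q* = 60.6.
With the rebate, buyers effectively pay pb = ps − 6, where ps is the price sellers receive.
Demand in terms of ps becomes qd = 732 − 6(ps − 6) = 768 - 6ps. Setting this equal to supply: 768 - 6ps = -387 + 4ps, so ps = 115.5.
Buyers pay pb = 115.5 − 6 = 109.5; q' = -387 + 4·115.5 = 75.

Buyers pay €109.5; sellers receive €115.5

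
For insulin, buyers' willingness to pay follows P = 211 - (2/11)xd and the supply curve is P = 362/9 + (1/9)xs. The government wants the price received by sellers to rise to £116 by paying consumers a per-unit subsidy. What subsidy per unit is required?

Required subsidy s = £29 per unit

At a seller price of 116, quantity supplied is -362 + 9·116 = 682.
Buyers absorb 682 only when they pay Pb = 211 − (2/11)·682 = 87.
s = Ps − Pb = 116 − 87 = 29.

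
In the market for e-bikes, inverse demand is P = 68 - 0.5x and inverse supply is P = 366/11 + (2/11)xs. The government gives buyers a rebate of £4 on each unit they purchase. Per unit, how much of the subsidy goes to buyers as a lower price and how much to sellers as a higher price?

Pre-subsidy: 68 - 0.5x = 366/11 + (2/11)x gives x* = 764/15 and P* = 638/15.
With the rebate, buyers effectively pay Pb = Ps − 4, where Ps is the price sellers receive.
On the curves, Pb = 68 - 0.5x and Ps = 366/11 + (2/11)x; the wedge Ps − Pb = 4 gives 366/11 + (2/11)x − (68 - 0.5x) = 4, so x' = 56.8.
Then Pb = 68 − 0.5·56.8 = 39.6 and Ps = 366/11 + (2/11)·56.8 = 43.6.
Buyers' price falls by P* − Pb = 638/15 − 39.6 = 44/15; sellers' price rises by Ps − P* = 43.6 − 638/15 = 16/15.

Buyers gain 44/15 per unit; sellers gain 16/15 per unit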